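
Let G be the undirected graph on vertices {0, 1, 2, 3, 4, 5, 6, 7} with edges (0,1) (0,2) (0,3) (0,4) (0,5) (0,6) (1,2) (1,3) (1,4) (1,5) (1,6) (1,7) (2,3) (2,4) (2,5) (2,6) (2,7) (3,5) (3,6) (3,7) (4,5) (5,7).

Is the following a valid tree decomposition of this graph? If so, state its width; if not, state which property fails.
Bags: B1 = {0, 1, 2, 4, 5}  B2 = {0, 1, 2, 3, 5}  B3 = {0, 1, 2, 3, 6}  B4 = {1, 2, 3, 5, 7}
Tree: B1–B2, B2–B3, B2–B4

Checking the three conditions: (i) the bags cover all of {0, 1, 2, 3, 4, 5, 6, 7}; (ii) for each edge, some bag contains both endpoints; (iii) the bags containing any fixed vertex form a subtree. All hold, so the decomposition is valid with width 5 − 1 = 4.

Yes; width 4.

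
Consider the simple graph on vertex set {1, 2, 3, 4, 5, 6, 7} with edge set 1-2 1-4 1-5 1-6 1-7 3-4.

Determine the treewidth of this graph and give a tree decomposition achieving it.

Treewidth 1.
One optimal decomposition is:
Bags: B1 = {1, 2}  B2 = {1, 4}  B3 = {3, 4}  B4 = {1, 7}  B5 = {1, 6}  B6 = {1, 5}
Tree: B1–B2, B2–B3, B1–B4, B2–B5, B4–B6

The largest bag has 2 vertices, giving width 1; this decomposition certifies tw(G) ≤ 1. Any graph with an edge has treewidth ≥ 1, and G has the edge 2–1. Therefore the treewidth is 1.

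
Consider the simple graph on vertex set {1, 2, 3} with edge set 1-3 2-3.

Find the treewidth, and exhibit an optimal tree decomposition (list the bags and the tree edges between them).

The largest bag has 2 vertices, giving width 1; this decomposition certifies tw(G) ≤ 1. Since G has at least one edge (e.g. 3–1), it is not an edgeless graph, so tw(G) ≥ 1. Hence tw(G) = 1 exactly.

Treewidth 1.
One such decomposition:
Bags: B1 = {1, 3}  B2 = {2, 3}
Tree: B1–B2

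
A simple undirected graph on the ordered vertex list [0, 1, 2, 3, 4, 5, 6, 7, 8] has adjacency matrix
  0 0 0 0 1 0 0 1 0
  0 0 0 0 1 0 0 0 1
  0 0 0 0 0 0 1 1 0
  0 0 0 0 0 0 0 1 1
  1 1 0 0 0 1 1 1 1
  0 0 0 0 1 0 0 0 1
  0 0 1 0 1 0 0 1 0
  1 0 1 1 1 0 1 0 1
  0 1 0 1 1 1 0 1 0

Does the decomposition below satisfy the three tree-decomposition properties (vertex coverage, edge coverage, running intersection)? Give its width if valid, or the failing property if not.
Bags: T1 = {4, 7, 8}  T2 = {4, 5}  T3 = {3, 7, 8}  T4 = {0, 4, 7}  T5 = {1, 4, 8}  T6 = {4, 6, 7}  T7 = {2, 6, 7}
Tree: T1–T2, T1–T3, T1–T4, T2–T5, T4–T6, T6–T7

No — edge (8,5) lies in no bag.

A tree decomposition must satisfy three properties: every vertex lies in some bag; for every edge, both endpoints lie together in some bag; and for every vertex, the bags containing it form a connected subtree. Here edge (8,5) lies in no bag, so the decomposition is invalid.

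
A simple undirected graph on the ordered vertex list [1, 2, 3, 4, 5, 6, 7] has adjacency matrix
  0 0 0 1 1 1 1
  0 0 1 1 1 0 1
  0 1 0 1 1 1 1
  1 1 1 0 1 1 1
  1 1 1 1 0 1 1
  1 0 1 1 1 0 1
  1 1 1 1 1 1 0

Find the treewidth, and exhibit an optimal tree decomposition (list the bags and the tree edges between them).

Treewidth 4.
One optimal decomposition is:
Bags: B1 = {2, 3, 4, 5, 7}  B2 = {3, 4, 5, 6, 7}  B3 = {1, 4, 5, 6, 7}
Tree: B1–B2, B2–B3

Every bag has size at most 5, so the width is 5 − 1 = 4 and tw(G) ≤ 4. Conversely, {1, 4, 5, 6, 7} is a clique of size 5, and the vertices of any clique must share a bag in every tree decomposition; so some bag has ≥ 5 vertices and tw(G) ≥ 4. The upper and lower bounds meet at 4, so that is the treewidth.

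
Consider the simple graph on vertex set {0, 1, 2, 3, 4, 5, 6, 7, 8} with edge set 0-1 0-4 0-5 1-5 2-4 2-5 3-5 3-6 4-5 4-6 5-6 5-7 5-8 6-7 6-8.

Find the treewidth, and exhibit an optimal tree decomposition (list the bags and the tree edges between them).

Every bag has size at most 3, so the width is 3 − 1 = 2 and tw(G) ≤ 2. For the lower bound, the 3 vertices {0, 1, 5} are pairwise adjacent, and any tree decomposition puts a clique entirely inside one bag — forcing width ≥ 2. Therefore the treewidth is 2.

Treewidth 2.
Bags: B1 = {0, 1, 5}  B2 = {0, 4, 5}  B3 = {4, 5, 6}  B4 = {2, 4, 5}  B5 = {5, 6, 7}  B6 = {5, 6, 8}  B7 = {3, 5, 6}
Tree: B1–B2, B2–B3, B2–B4, B3–B5, B5–B6, B6–B7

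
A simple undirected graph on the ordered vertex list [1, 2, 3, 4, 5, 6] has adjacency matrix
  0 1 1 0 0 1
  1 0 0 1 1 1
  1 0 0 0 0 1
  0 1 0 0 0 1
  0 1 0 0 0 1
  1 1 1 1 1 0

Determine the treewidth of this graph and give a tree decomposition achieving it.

Every bag has size at most 3, so the width is 3 − 1 = 2 and tw(G) ≤ 2. Conversely, {1, 2, 6} is a clique of size 3, and the vertices of any clique must share a bag in every tree decomposition; so some bag has ≥ 3 vertices and tw(G) ≥ 2. Hence tw(G) = 2 exactly.

Treewidth 2.
Bags: B1 = {1, 3, 6}  B2 = {1, 2, 6}  B3 = {2, 4, 6}  B4 = {2, 5, 6}
Tree: B1–B2, B2–B3, B3–B4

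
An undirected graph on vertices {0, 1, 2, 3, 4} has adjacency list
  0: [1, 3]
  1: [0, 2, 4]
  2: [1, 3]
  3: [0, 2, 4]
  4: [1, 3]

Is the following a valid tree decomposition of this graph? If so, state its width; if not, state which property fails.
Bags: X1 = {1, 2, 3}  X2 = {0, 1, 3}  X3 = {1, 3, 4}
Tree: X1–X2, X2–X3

Every vertex of G appears in some bag (union = {0, 1, 2, 3, 4}); every edge is covered by a bag; and for each vertex v the set of bags containing v is connected in the bag tree. The decomposition is therefore valid. The largest bag has 3 vertices, so the width is 2.

Yes; width 2.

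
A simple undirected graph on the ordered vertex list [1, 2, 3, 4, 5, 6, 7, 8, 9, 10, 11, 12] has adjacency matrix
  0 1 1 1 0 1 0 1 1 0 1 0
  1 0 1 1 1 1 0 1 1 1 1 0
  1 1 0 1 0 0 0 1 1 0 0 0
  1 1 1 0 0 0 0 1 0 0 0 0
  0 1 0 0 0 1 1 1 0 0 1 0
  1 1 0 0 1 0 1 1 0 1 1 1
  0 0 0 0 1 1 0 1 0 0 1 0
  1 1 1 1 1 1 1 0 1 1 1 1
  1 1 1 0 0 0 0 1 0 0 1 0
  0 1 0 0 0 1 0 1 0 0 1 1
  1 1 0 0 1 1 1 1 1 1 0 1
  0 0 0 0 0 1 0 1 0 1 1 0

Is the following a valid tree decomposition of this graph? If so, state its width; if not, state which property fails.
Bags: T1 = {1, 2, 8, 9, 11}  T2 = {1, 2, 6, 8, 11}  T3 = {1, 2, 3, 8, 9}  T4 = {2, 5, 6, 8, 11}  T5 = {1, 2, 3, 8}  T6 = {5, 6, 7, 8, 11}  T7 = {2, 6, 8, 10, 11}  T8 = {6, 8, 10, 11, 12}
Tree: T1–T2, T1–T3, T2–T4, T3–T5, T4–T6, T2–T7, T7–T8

A tree decomposition must satisfy three properties: every vertex lies in some bag; for every edge, both endpoints lie together in some bag; and for every vertex, the bags containing it form a connected subtree. Here vertex 4 appears in no bag, so the decomposition is invalid.

No — vertex 4 appears in no bag.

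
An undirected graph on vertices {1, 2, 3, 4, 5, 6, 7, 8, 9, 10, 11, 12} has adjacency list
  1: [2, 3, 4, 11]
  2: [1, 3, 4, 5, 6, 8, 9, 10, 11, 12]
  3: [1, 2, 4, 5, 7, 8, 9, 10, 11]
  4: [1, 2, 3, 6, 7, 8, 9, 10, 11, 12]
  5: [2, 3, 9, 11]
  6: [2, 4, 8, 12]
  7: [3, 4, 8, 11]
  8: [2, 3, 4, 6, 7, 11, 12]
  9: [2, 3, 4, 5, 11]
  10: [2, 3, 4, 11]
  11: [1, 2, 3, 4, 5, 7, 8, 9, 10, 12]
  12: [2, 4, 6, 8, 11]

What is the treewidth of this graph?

4

A width-4 tree decomposition is:
Bags: B1 = {1, 2, 3, 4, 11}  B2 = {2, 3, 4, 8, 11}  B3 = {2, 4, 8, 11, 12}  B4 = {2, 3, 4, 9, 11}  B5 = {3, 4, 7, 8, 11}  B6 = {2, 4, 6, 8, 12}  B7 = {2, 3, 4, 10, 11}  B8 = {2, 3, 5, 9, 11}
Tree: B1–B2, B2–B3, B2–B4, B2–B5, B3–B6, B4–B7, B4–B8
The largest bag has 5 vertices, giving width 4; this decomposition certifies tw(G) ≤ 4. On the other hand G contains the 5-clique {2, 3, 4, 8, 11}. A clique must lie in a single bag of any decomposition, so no decomposition can have width below 4. Hence tw(G) = 4 exactly.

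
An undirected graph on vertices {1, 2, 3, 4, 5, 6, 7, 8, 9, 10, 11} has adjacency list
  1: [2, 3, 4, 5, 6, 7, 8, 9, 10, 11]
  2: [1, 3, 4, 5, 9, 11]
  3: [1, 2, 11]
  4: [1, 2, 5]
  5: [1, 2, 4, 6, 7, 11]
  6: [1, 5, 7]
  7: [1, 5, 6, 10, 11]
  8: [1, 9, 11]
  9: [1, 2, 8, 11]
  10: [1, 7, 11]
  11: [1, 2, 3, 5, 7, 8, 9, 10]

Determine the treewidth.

3

A width-3 tree decomposition is:
Bags: B1 = {1, 5, 7, 11}  B2 = {1, 2, 5, 11}  B3 = {1, 2, 4, 5}  B4 = {1, 5, 6, 7}  B5 = {1, 7, 10, 11}  B6 = {1, 2, 3, 11}  B7 = {1, 2, 9, 11}  B8 = {1, 8, 9, 11}
Tree: B1–B2, B2–B3, B1–B4, B1–B5, B2–B6, B6–B7, B7–B8
The largest bag has 4 vertices, giving width 3; this decomposition certifies tw(G) ≤ 3. On the other hand G contains the 4-clique {1, 8, 9, 11}. A clique must lie in a single bag of any decomposition, so no decomposition can have width below 3. Therefore the treewidth is 3.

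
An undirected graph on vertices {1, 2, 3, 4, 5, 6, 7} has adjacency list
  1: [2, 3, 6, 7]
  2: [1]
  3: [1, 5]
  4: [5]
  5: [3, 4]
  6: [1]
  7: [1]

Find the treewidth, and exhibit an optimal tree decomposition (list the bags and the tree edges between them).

The largest bag has 2 vertices, giving width 1; this decomposition certifies tw(G) ≤ 1. Any graph with an edge has treewidth ≥ 1, and G has the edge 1–3. Therefore the treewidth is 1.

Treewidth 1.
One optimal decomposition is:
Bags: B1 = {1, 3}  B2 = {1, 6}  B3 = {3, 5}  B4 = {1, 2}  B5 = {1, 7}  B6 = {4, 5}
Tree: B1–B2, B1–B3, B1–B4, B1–B5, B3–B6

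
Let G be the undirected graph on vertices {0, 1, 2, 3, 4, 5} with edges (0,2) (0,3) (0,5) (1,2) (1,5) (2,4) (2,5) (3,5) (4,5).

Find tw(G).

2

A width-2 tree decomposition is:
Bags: B1 = {0, 2, 5}  B2 = {0, 3, 5}  B3 = {1, 2, 5}  B4 = {2, 4, 5}
Tree: B1–B2, B1–B3, B1–B4
Each bag holds 3 vertices, so the decomposition has width 2, which upper-bounds the treewidth. For the lower bound, the 3 vertices {0, 2, 5} are pairwise adjacent, and any tree decomposition puts a clique entirely inside one bag — forcing width ≥ 2. The upper and lower bounds meet at 2, so that is the treewidth.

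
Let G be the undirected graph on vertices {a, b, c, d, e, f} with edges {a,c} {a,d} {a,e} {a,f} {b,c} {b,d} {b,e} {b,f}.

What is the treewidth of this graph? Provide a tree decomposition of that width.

Treewidth 2.
One optimal decomposition is:
Bags: B1 = {a, b, d}  B2 = {a, b, c}  B3 = {a, b, f}  B4 = {a, b, e}
Tree: B1–B2, B2–B3, B3–B4

Each bag holds 3 vertices, so the decomposition has width 2, which upper-bounds the treewidth. Since a–d–b–c–a is a cycle in G, G is not acyclic. Forests are exactly the graphs of treewidth ≤ 1, so tw(G) ≥ 2. The upper and lower bounds meet at 2, so that is the treewidth.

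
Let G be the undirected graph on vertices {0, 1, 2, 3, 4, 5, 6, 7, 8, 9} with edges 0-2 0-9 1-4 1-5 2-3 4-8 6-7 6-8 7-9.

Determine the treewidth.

A width-1 tree decomposition is:
Bags: B1 = {1, 5}  B2 = {1, 4}  B3 = {4, 8}  B4 = {6, 8}  B5 = {6, 7}  B6 = {7, 9}  B7 = {0, 9}  B8 = {0, 2}  B9 = {2, 3}
Tree: B1–B2, B2–B3, B3–B4, B4–B5, B5–B6, B6–B7, B7–B8, B8–B9
The largest bag has 2 vertices, giving width 1; this decomposition certifies tw(G) ≤ 1. Since G has at least one edge (e.g. 5–1), it is not an edgeless graph, so tw(G) ≥ 1. Combining the bounds, tw(G) = 1.

1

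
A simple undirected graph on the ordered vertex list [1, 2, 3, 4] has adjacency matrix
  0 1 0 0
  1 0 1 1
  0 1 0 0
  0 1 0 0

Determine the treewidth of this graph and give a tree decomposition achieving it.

The largest bag has 2 vertices, giving width 1; this decomposition certifies tw(G) ≤ 1. Since G has at least one edge (e.g. 1–2), it is not an edgeless graph, so tw(G) ≥ 1. Combining the bounds, tw(G) = 1.

Treewidth 1.
One such decomposition:
Bags: B1 = {1, 2}  B2 = {2, 3}  B3 = {2, 4}
Tree: B1–B2, B1–B3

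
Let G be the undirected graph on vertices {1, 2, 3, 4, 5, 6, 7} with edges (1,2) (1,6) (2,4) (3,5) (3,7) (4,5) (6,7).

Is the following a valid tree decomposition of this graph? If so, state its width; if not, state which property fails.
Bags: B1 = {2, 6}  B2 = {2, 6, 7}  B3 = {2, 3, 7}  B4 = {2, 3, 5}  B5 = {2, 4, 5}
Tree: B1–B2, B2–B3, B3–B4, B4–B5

No — vertex 1 appears in no bag.

A tree decomposition must satisfy three properties: every vertex lies in some bag; for every edge, both endpoints lie together in some bag; and for every vertex, the bags containing it form a connected subtree. Here vertex 1 appears in no bag, so the decomposition is invalid.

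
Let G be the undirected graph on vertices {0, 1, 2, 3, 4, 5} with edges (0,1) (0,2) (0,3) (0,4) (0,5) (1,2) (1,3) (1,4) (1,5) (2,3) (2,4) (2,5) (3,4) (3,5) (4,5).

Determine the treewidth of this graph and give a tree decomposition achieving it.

With just one bag of size 6, the width is 6 − 1 = 5, so tw(G) ≤ 5. For the lower bound, the 6 vertices {0, 1, 2, 3, 4, 5} are pairwise adjacent, and any tree decomposition puts a clique entirely inside one bag — forcing width ≥ 5. Therefore the treewidth is 5.

Treewidth 5.
One optimal decomposition is:
Bags: B1 = {0, 1, 2, 3, 4, 5}
Tree: (single bag)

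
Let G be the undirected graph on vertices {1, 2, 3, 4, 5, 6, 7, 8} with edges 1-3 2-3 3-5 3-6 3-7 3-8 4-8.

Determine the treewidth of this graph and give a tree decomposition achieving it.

Treewidth 1.
One optimal decomposition is:
Bags: B1 = {2, 3}  B2 = {1, 3}  B3 = {3, 8}  B4 = {4, 8}  B5 = {3, 5}  B6 = {3, 6}  B7 = {3, 7}
Tree: B1–B2, B2–B3, B3–B4, B3–B5, B1–B6, B6–B7

Every bag has size at most 2, so the width is 2 − 1 = 1 and tw(G) ≤ 1. Any graph with an edge has treewidth ≥ 1, and G has the edge 3–2. Combining the bounds, tw(G) = 1.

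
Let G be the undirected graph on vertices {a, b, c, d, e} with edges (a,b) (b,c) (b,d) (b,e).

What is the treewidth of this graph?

1

A width-1 tree decomposition is:
Bags: B1 = {a, b}  B2 = {b, d}  B3 = {b, c}  B4 = {b, e}
Tree: B1–B2, B2–B3, B2–B4
The largest bag has 2 vertices, giving width 1; this decomposition certifies tw(G) ≤ 1. Any graph with an edge has treewidth ≥ 1, and G has the edge a–b. Combining the bounds, tw(G) = 1.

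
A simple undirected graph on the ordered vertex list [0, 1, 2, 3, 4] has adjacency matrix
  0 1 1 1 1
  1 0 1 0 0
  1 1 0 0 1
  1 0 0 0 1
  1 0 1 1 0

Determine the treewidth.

A width-2 tree decomposition is:
Bags: B1 = {0, 2, 4}  B2 = {0, 3, 4}  B3 = {0, 1, 2}
Tree: B1–B2, B1–B3
Every bag has size at most 3, so the width is 3 − 1 = 2 and tw(G) ≤ 2. For the lower bound, the 3 vertices {0, 1, 2} are pairwise adjacent, and any tree decomposition puts a clique entirely inside one bag — forcing width ≥ 2. Hence tw(G) = 2 exactly.

2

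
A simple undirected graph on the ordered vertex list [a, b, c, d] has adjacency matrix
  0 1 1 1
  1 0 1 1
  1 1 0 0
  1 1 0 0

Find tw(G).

2

A width-2 tree decomposition is:
Bags: B1 = {a, b, c}  B2 = {a, b, d}
Tree: B1–B2
The largest bag has 3 vertices, giving width 2; this decomposition certifies tw(G) ≤ 2. Conversely, {a, b, d} is a clique of size 3, and the vertices of any clique must share a bag in every tree decomposition; so some bag has ≥ 3 vertices and tw(G) ≥ 2. Combining the bounds, tw(G) = 2.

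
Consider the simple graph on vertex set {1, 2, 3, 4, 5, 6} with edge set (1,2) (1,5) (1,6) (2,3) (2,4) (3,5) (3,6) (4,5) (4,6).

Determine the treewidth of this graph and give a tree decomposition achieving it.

Treewidth 3.
One optimal decomposition is:
Bags: B1 = {1, 3, 4, 6}  B2 = {1, 3, 4, 5}  B3 = {1, 2, 3, 4}
Tree: B1–B2, B2–B3

Every bag has size at most 4, so the width is 4 − 1 = 3 and tw(G) ≤ 3. For the lower bound: the 4 vertex sets {4,6}, {3,5}, {1}, {2} are disjoint, each induces a connected subgraph, and every pair is joined by at least one edge of G. Contracting each set to a single vertex therefore yields K_{4} as a minor, and since treewidth is minor-monotone, tw(G) ≥ tw(K_{4}) = 3. Combining the bounds, tw(G) = 3.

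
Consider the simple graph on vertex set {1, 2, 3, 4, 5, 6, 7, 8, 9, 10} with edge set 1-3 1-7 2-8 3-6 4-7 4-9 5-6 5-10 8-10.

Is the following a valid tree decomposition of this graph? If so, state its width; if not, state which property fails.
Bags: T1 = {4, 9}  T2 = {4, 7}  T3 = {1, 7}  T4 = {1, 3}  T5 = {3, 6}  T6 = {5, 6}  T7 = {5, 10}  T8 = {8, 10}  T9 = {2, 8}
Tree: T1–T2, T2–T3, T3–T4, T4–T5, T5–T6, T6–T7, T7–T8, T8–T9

Yes; width 1.

Checking the three conditions: (i) the bags cover all of {1, 2, 3, 4, 5, 6, 7, 8, 9, 10}; (ii) for each edge, some bag contains both endpoints; (iii) the bags containing any fixed vertex form a subtree. All hold, so the decomposition is valid with width 2 − 1 = 1.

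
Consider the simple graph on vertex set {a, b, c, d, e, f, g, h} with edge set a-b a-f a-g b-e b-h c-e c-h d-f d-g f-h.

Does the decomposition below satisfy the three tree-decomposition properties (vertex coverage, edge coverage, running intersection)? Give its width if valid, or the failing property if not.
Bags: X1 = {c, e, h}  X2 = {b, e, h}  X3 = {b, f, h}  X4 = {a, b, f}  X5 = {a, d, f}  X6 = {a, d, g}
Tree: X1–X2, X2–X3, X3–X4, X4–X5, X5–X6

Yes; width 2.

Checking the three conditions: (i) the bags cover all of {a, b, c, d, e, f, g, h}; (ii) for each edge, some bag contains both endpoints; (iii) the bags containing any fixed vertex form a subtree. All hold, so the decomposition is valid with width 3 − 1 = 2.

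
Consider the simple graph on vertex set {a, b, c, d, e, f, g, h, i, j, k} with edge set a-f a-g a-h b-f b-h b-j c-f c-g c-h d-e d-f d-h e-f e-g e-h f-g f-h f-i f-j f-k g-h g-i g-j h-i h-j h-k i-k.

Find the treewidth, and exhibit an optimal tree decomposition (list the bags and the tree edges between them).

Treewidth 3.
Bags: B1 = {a, f, g, h}  B2 = {e, f, g, h}  B3 = {f, g, h, i}  B4 = {f, h, i, k}  B5 = {d, e, f, h}  B6 = {c, f, g, h}  B7 = {f, g, h, j}  B8 = {b, f, h, j}
Tree: B1–B2, B1–B3, B3–B4, B2–B5, B1–B6, B2–B7, B7–B8

The largest bag has 4 vertices, giving width 3; this decomposition certifies tw(G) ≤ 3. For the lower bound, the 4 vertices {d, e, f, h} are pairwise adjacent, and any tree decomposition puts a clique entirely inside one bag — forcing width ≥ 3. Combining the bounds, tw(G) = 3.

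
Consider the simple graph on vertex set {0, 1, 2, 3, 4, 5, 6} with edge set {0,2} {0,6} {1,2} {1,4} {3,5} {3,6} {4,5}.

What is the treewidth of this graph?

2

A width-2 tree decomposition is:
Bags: B1 = {1, 4, 5}  B2 = {1, 2, 5}  B3 = {0, 2, 5}  B4 = {0, 5, 6}  B5 = {3, 5, 6}
Tree: B1–B2, B2–B3, B3–B4, B4–B5
The largest bag has 3 vertices, giving width 2; this decomposition certifies tw(G) ≤ 2. The edges 5–4–1–2–0–6–3–5 form a cycle, so G is not a tree and its treewidth is at least 2. Combining the bounds, tw(G) = 2.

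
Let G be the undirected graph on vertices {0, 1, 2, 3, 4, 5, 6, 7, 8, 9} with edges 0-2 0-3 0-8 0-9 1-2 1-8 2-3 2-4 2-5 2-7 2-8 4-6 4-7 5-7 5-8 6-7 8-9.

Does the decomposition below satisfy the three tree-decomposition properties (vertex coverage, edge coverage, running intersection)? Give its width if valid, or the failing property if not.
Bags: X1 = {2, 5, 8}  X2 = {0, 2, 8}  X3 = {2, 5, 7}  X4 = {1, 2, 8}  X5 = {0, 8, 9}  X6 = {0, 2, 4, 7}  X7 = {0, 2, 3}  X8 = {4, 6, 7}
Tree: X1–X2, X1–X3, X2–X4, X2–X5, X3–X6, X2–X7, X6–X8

A tree decomposition must satisfy three properties: every vertex lies in some bag; for every edge, both endpoints lie together in some bag; and for every vertex, the bags containing it form a connected subtree. Here bags containing vertex 0 are not connected in the tree, so the decomposition is invalid.

No — bags containing vertex 0 are not connected in the tree.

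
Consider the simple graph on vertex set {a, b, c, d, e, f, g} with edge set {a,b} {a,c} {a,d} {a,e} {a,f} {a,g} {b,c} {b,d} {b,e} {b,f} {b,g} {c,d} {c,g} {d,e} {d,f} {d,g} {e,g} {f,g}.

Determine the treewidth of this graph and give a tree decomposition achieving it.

Treewidth 4.
One optimal decomposition is:
Bags: B1 = {a, b, d, e, g}  B2 = {a, b, c, d, g}  B3 = {a, b, d, f, g}
Tree: B1–B2, B2–B3

Every bag has size at most 5, so the width is 5 − 1 = 4 and tw(G) ≤ 4. On the other hand G contains the 5-clique {a, b, d, e, g}. A clique must lie in a single bag of any decomposition, so no decomposition can have width below 4. The upper and lower bounds meet at 4, so that is the treewidth.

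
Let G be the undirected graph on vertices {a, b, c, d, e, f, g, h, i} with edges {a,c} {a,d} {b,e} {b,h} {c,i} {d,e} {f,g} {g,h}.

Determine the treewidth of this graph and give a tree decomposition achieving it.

Treewidth 1.
Bags: B1 = {c, i}  B2 = {a, c}  B3 = {a, d}  B4 = {d, e}  B5 = {b, e}  B6 = {b, h}  B7 = {g, h}  B8 = {f, g}
Tree: B1–B2, B2–B3, B3–B4, B4–B5, B5–B6, B6–B7, B7–B8

The largest bag has 2 vertices, giving width 1; this decomposition certifies tw(G) ≤ 1. Any graph with an edge has treewidth ≥ 1, and G has the edge i–c. Therefore the treewidth is 1.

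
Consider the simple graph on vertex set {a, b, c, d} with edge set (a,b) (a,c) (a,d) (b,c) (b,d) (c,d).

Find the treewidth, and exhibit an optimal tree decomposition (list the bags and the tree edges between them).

Treewidth 3.
One optimal decomposition is:
Bags: B1 = {a, b, c, d}
Tree: (single bag)

With just one bag of size 4, the width is 4 − 1 = 3, so tw(G) ≤ 3. For the lower bound, the 4 vertices {a, b, c, d} are pairwise adjacent, and any tree decomposition puts a clique entirely inside one bag — forcing width ≥ 3. Therefore the treewidth is 3.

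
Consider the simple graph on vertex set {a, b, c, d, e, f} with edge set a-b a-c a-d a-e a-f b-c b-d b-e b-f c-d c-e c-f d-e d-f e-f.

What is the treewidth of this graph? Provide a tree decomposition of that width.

With just one bag of size 6, the width is 6 − 1 = 5, so tw(G) ≤ 5. Conversely, {a, b, c, d, e, f} is a clique of size 6, and the vertices of any clique must share a bag in every tree decomposition; so some bag has ≥ 6 vertices and tw(G) ≥ 5. The upper and lower bounds meet at 5, so that is the treewidth.

Treewidth 5.
One optimal decomposition is:
Bags: B1 = {a, b, c, d, e, f}
Tree: (single bag)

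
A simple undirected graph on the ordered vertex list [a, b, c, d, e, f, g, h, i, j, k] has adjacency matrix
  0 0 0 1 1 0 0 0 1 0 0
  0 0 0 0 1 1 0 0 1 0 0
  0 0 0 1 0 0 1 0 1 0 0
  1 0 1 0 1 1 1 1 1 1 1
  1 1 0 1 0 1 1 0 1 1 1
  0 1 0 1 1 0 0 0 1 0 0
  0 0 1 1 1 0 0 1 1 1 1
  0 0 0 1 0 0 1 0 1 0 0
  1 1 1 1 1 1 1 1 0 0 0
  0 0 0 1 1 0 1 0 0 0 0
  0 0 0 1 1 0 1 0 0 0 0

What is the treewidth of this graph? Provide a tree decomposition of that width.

Each bag holds 4 vertices, so the decomposition has width 3, which upper-bounds the treewidth. On the other hand G contains the 4-clique {d, e, g, j}. A clique must lie in a single bag of any decomposition, so no decomposition can have width below 3. The upper and lower bounds meet at 3, so that is the treewidth.

Treewidth 3.
One optimal decomposition is:
Bags: B1 = {d, e, f, i}  B2 = {d, e, g, i}  B3 = {b, e, f, i}  B4 = {d, e, g, k}  B5 = {d, e, g, j}  B6 = {c, d, g, i}  B7 = {d, g, h, i}  B8 = {a, d, e, i}
Tree: B1–B2, B1–B3, B2–B4, B2–B5, B2–B6, B2–B7, B2–B8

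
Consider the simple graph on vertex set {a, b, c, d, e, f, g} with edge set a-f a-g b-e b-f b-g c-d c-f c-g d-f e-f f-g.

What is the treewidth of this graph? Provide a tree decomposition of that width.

Each bag holds 3 vertices, so the decomposition has width 2, which upper-bounds the treewidth. For the lower bound, the 3 vertices {c, d, f} are pairwise adjacent, and any tree decomposition puts a clique entirely inside one bag — forcing width ≥ 2. Hence tw(G) = 2 exactly.

Treewidth 2.
One optimal decomposition is:
Bags: B1 = {b, e, f}  B2 = {b, f, g}  B3 = {c, f, g}  B4 = {c, d, f}  B5 = {a, f, g}
Tree: B1–B2, B2–B3, B3–B4, B3–B5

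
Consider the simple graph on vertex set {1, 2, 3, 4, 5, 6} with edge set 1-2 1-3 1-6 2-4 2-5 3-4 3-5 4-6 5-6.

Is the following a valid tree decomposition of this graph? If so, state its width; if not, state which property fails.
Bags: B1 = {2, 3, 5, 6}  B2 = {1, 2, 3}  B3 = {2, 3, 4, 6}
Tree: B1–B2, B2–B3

A tree decomposition must satisfy three properties: every vertex lies in some bag; for every edge, both endpoints lie together in some bag; and for every vertex, the bags containing it form a connected subtree. Here edge (6,1) lies in no bag, so the decomposition is invalid.

No — edge (6,1) lies in no bag.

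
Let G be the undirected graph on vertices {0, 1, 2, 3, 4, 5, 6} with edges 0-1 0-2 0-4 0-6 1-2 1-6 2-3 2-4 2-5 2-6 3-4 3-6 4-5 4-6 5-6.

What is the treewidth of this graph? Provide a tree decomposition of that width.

Treewidth 3.
One optimal decomposition is:
Bags: B1 = {0, 1, 2, 6}  B2 = {0, 2, 4, 6}  B3 = {2, 4, 5, 6}  B4 = {2, 3, 4, 6}
Tree: B1–B2, B2–B3, B3–B4

Each bag holds 4 vertices, so the decomposition has width 3, which upper-bounds the treewidth. For the lower bound, the 4 vertices {0, 1, 2, 6} are pairwise adjacent, and any tree decomposition puts a clique entirely inside one bag — forcing width ≥ 3. Therefore the treewidth is 3.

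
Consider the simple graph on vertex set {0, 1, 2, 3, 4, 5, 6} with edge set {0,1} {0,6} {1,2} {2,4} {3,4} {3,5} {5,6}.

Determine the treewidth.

2

A width-2 tree decomposition is:
Bags: B1 = {0, 5, 6}  B2 = {0, 1, 5}  B3 = {1, 2, 5}  B4 = {2, 4, 5}  B5 = {3, 4, 5}
Tree: B1–B2, B2–B3, B3–B4, B4–B5
The largest bag has 3 vertices, giving width 2; this decomposition certifies tw(G) ≤ 2. For the lower bound, G contains the cycle 5–6–0–1–2–4–3–5, so G is not a forest; only forests have treewidth ≤ 1, hence tw(G) ≥ 2. The upper and lower bounds meet at 2, so that is the treewidth.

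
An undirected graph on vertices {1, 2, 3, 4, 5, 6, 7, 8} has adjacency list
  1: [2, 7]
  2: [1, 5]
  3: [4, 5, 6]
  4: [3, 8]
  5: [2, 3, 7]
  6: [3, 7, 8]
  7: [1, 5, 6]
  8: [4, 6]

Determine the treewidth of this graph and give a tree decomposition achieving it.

Every bag has size at most 3, so the width is 3 − 1 = 2 and tw(G) ≤ 2. Since 4–8–6–3–4 is a cycle in G, G is not acyclic. Forests are exactly the graphs of treewidth ≤ 1, so tw(G) ≥ 2. Combining the bounds, tw(G) = 2.

Treewidth 2.
One such decomposition:
Bags: B1 = {3, 4, 8}  B2 = {3, 6, 8}  B3 = {3, 5, 6}  B4 = {5, 6, 7}  B5 = {2, 5, 7}  B6 = {1, 2, 7}
Tree: B1–B2, B2–B3, B3–B4, B4–B5, B5–B6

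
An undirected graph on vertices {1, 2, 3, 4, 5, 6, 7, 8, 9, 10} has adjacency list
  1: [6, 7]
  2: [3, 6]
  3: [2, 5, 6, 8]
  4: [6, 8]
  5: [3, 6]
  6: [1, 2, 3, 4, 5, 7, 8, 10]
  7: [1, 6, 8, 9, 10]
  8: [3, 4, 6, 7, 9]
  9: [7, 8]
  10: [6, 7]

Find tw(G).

2

A width-2 tree decomposition is:
Bags: B1 = {6, 7, 8}  B2 = {6, 7, 10}  B3 = {3, 6, 8}  B4 = {4, 6, 8}  B5 = {3, 5, 6}  B6 = {2, 3, 6}  B7 = {1, 6, 7}  B8 = {7, 8, 9}
Tree: B1–B2, B1–B3, B1–B4, B3–B5, B3–B6, B1–B7, B1–B8
Every bag has size at most 3, so the width is 3 − 1 = 2 and tw(G) ≤ 2. On the other hand G contains the 3-clique {7, 8, 9}. A clique must lie in a single bag of any decomposition, so no decomposition can have width below 2. Combining the bounds, tw(G) = 2.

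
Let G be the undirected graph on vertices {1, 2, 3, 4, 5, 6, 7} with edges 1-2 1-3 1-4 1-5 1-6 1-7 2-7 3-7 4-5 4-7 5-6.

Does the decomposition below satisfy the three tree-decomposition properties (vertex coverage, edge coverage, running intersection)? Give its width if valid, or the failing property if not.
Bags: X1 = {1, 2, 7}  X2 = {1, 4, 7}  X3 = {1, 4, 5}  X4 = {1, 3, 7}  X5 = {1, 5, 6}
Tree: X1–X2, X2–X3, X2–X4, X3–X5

Checking the three conditions: (i) the bags cover all of {1, 2, 3, 4, 5, 6, 7}; (ii) for each edge, some bag contains both endpoints; (iii) the bags containing any fixed vertex form a subtree. All hold, so the decomposition is valid with width 3 − 1 = 2.

Yes; width 2.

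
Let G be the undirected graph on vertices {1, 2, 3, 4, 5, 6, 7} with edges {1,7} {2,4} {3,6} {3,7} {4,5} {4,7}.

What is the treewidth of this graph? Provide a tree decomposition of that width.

Treewidth 1.
One such decomposition:
Bags: B1 = {3, 7}  B2 = {1, 7}  B3 = {4, 7}  B4 = {2, 4}  B5 = {4, 5}  B6 = {3, 6}
Tree: B1–B2, B2–B3, B3–B4, B4–B5, B1–B6

The largest bag has 2 vertices, giving width 1; this decomposition certifies tw(G) ≤ 1. Any graph with an edge has treewidth ≥ 1, and G has the edge 7–3. Combining the bounds, tw(G) = 1.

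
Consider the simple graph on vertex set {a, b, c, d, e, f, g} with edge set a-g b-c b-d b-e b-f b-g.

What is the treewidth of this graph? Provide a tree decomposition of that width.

Each bag holds 2 vertices, so the decomposition has width 1, which upper-bounds the treewidth. Any graph with an edge has treewidth ≥ 1, and G has the edge f–b. Combining the bounds, tw(G) = 1.

Treewidth 1.
Bags: B1 = {b, f}  B2 = {b, c}  B3 = {b, g}  B4 = {a, g}  B5 = {b, d}  B6 = {b, e}
Tree: B1–B2, B1–B3, B3–B4, B3–B5, B2–B6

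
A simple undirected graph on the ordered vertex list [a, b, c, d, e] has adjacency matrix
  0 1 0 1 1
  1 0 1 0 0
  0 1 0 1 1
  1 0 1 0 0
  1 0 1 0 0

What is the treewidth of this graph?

2

A width-2 tree decomposition is:
Bags: B1 = {a, c, e}  B2 = {a, b, c}  B3 = {a, c, d}
Tree: B1–B2, B2–B3
The largest bag has 3 vertices, giving width 2; this decomposition certifies tw(G) ≤ 2. For the lower bound, G contains the cycle c–e–a–b–c, so G is not a forest; only forests have treewidth ≤ 1, hence tw(G) ≥ 2. The upper and lower bounds meet at 2, so that is the treewidth.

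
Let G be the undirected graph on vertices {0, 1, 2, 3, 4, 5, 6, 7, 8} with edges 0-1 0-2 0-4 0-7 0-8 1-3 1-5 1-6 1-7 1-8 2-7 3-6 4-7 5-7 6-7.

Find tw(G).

2

A width-2 tree decomposition is:
Bags: B1 = {0, 1, 7}  B2 = {0, 2, 7}  B3 = {0, 4, 7}  B4 = {0, 1, 8}  B5 = {1, 5, 7}  B6 = {1, 6, 7}  B7 = {1, 3, 6}
Tree: B1–B2, B1–B3, B1–B4, B1–B5, B1–B6, B6–B7
Every bag has size at most 3, so the width is 3 − 1 = 2 and tw(G) ≤ 2. Conversely, {0, 1, 8} is a clique of size 3, and the vertices of any clique must share a bag in every tree decomposition; so some bag has ≥ 3 vertices and tw(G) ≥ 2. Therefore the treewidth is 2.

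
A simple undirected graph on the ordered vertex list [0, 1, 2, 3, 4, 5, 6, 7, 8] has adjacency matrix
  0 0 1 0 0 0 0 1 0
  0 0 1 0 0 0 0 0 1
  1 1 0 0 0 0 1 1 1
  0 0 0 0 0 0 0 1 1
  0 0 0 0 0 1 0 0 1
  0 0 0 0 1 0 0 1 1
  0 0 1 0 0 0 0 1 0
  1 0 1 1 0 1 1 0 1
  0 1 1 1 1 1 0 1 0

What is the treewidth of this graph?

A width-2 tree decomposition is:
Bags: B1 = {0, 2, 7}  B2 = {2, 7, 8}  B3 = {3, 7, 8}  B4 = {5, 7, 8}  B5 = {4, 5, 8}  B6 = {1, 2, 8}  B7 = {2, 6, 7}
Tree: B1–B2, B2–B3, B3–B4, B4–B5, B2–B6, B1–B7
Each bag holds 3 vertices, so the decomposition has width 2, which upper-bounds the treewidth. On the other hand G contains the 3-clique {1, 2, 8}. A clique must lie in a single bag of any decomposition, so no decomposition can have width below 2. Hence tw(G) = 2 exactly.

2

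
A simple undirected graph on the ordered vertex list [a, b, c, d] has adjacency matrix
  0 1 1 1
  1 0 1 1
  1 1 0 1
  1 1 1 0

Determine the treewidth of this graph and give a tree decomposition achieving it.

Treewidth 3.
One optimal decomposition is:
Bags: B1 = {a, b, c, d}
Tree: (single bag)

With just one bag of size 4, the width is 4 − 1 = 3, so tw(G) ≤ 3. On the other hand G contains the 4-clique {a, b, c, d}. A clique must lie in a single bag of any decomposition, so no decomposition can have width below 3. Hence tw(G) = 3 exactly.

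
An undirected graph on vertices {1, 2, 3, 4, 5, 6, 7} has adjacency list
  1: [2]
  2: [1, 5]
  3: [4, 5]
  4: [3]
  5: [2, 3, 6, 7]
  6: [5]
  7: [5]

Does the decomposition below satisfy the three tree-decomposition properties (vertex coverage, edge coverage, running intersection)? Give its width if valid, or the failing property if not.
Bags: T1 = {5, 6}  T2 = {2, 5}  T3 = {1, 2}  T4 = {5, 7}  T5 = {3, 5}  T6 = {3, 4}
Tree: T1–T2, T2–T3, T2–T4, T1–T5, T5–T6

Vertex coverage: the bags together contain {1, 2, 3, 4, 5, 6, 7}, the full vertex set. Edge coverage: each edge of G has both endpoints in at least one bag. Running intersection: for every vertex, the bags containing it form a connected subtree. All three properties hold, so this is a valid tree decomposition of width max|bag| − 1 = 1, and hence tw(G) ≤ 1.

Yes; width 1.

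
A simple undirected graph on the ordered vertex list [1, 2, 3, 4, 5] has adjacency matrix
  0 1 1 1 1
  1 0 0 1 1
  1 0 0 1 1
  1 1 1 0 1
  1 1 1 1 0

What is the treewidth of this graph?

3

A width-3 tree decomposition is:
Bags: B1 = {1, 2, 4, 5}  B2 = {1, 3, 4, 5}
Tree: B1–B2
Every bag has size at most 4, so the width is 4 − 1 = 3 and tw(G) ≤ 3. Conversely, {1, 2, 4, 5} is a clique of size 4, and the vertices of any clique must share a bag in every tree decomposition; so some bag has ≥ 4 vertices and tw(G) ≥ 3. Combining the bounds, tw(G) = 3.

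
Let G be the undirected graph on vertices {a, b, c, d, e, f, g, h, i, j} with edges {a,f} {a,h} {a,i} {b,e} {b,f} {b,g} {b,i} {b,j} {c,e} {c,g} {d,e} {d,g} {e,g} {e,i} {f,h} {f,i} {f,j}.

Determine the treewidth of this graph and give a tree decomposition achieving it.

Treewidth 2.
One optimal decomposition is:
Bags: B1 = {b, e, i}  B2 = {b, f, i}  B3 = {a, f, i}  B4 = {b, f, j}  B5 = {b, e, g}  B6 = {d, e, g}  B7 = {a, f, h}  B8 = {c, e, g}
Tree: B1–B2, B2–B3, B2–B4, B1–B5, B5–B6, B3–B7, B5–B8

The largest bag has 3 vertices, giving width 2; this decomposition certifies tw(G) ≤ 2. Conversely, {d, e, g} is a clique of size 3, and the vertices of any clique must share a bag in every tree decomposition; so some bag has ≥ 3 vertices and tw(G) ≥ 2. The upper and lower bounds meet at 2, so that is the treewidth.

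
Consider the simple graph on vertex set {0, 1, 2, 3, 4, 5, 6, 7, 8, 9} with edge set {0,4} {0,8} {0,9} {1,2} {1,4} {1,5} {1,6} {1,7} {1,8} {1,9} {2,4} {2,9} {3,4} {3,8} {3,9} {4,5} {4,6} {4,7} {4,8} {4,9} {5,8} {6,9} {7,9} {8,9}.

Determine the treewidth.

A width-3 tree decomposition is:
Bags: B1 = {1, 4, 8, 9}  B2 = {0, 4, 8, 9}  B3 = {3, 4, 8, 9}  B4 = {1, 4, 6, 9}  B5 = {1, 4, 7, 9}  B6 = {1, 2, 4, 9}  B7 = {1, 4, 5, 8}
Tree: B1–B2, B1–B3, B1–B4, B1–B5, B5–B6, B1–B7
The largest bag has 4 vertices, giving width 3; this decomposition certifies tw(G) ≤ 3. On the other hand G contains the 4-clique {0, 4, 8, 9}. A clique must lie in a single bag of any decomposition, so no decomposition can have width below 3. The upper and lower bounds meet at 3, so that is the treewidth.

3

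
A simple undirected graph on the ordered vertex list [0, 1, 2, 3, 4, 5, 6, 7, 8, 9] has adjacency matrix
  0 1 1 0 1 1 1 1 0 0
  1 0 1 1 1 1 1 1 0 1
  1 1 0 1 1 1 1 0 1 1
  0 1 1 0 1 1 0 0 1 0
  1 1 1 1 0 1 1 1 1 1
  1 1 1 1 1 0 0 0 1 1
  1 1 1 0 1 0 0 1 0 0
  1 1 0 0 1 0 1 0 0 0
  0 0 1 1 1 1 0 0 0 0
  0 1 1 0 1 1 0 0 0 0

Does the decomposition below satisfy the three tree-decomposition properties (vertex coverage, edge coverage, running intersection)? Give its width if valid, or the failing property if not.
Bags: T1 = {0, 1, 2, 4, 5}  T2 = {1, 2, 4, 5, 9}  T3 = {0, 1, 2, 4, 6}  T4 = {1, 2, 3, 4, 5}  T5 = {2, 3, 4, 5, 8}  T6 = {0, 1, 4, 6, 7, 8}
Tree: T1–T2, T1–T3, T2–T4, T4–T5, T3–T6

A tree decomposition must satisfy three properties: every vertex lies in some bag; for every edge, both endpoints lie together in some bag; and for every vertex, the bags containing it form a connected subtree. Here bags containing vertex 8 are not connected in the tree, so the decomposition is invalid.

No — bags containing vertex 8 are not connected in the tree.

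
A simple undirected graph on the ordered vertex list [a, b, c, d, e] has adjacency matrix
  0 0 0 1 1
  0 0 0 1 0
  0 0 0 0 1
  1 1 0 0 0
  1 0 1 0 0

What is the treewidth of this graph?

A width-1 tree decomposition is:
Bags: B1 = {c, e}  B2 = {a, e}  B3 = {a, d}  B4 = {b, d}
Tree: B1–B2, B2–B3, B3–B4
The largest bag has 2 vertices, giving width 1; this decomposition certifies tw(G) ≤ 1. G has an edge, so its treewidth is at least 1. Hence tw(G) = 1 exactly.

1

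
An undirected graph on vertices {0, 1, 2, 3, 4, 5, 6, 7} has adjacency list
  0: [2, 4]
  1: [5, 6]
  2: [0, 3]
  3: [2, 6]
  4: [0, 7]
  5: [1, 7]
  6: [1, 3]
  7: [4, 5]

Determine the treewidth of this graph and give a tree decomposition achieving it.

Treewidth 2.
One such decomposition:
Bags: B1 = {0, 2, 4}  B2 = {2, 3, 4}  B3 = {3, 4, 6}  B4 = {1, 4, 6}  B5 = {1, 4, 5}  B6 = {4, 5, 7}
Tree: B1–B2, B2–B3, B3–B4, B4–B5, B5–B6

Each bag holds 3 vertices, so the decomposition has width 2, which upper-bounds the treewidth. Since 4–0–2–3–6–1–5–7–4 is a cycle in G, G is not acyclic. Forests are exactly the graphs of treewidth ≤ 1, so tw(G) ≥ 2. The upper and lower bounds meet at 2, so that is the treewidth.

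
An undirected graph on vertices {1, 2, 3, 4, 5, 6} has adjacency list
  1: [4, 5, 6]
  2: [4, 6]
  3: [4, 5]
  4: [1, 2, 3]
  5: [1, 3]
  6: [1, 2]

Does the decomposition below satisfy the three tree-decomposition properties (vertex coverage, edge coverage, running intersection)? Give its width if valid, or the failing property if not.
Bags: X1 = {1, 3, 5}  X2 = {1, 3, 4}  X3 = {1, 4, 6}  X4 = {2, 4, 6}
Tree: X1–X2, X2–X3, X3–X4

Yes; width 2.

Checking the three conditions: (i) the bags cover all of {1, 2, 3, 4, 5, 6}; (ii) for each edge, some bag contains both endpoints; (iii) the bags containing any fixed vertex form a subtree. All hold, so the decomposition is valid with width 3 − 1 = 2.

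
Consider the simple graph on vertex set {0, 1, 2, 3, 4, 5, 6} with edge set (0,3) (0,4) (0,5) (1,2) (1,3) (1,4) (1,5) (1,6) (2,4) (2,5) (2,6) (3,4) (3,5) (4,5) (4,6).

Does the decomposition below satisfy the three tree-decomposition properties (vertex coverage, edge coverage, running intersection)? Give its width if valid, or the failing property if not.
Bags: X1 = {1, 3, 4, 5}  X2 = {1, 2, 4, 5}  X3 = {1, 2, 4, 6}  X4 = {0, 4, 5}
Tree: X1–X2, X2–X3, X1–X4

A tree decomposition must satisfy three properties: every vertex lies in some bag; for every edge, both endpoints lie together in some bag; and for every vertex, the bags containing it form a connected subtree. Here edge (3,0) lies in no bag, so the decomposition is invalid.

No — edge (3,0) lies in no bag.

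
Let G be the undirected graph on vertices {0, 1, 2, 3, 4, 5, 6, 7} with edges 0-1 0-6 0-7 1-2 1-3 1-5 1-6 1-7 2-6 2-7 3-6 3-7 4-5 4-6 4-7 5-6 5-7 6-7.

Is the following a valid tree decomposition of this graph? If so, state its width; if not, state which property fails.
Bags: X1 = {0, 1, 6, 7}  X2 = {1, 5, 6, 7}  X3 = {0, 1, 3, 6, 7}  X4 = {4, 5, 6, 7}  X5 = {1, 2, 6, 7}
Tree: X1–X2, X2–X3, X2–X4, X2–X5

A tree decomposition must satisfy three properties: every vertex lies in some bag; for every edge, both endpoints lie together in some bag; and for every vertex, the bags containing it form a connected subtree. Here bags containing vertex 0 are not connected in the tree, so the decomposition is invalid.

No — bags containing vertex 0 are not connected in the tree.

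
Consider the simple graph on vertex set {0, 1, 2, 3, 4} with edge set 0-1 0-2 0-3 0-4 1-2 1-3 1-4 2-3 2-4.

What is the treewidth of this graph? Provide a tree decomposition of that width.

Every bag has size at most 4, so the width is 4 − 1 = 3 and tw(G) ≤ 3. Conversely, {0, 1, 2, 3} is a clique of size 4, and the vertices of any clique must share a bag in every tree decomposition; so some bag has ≥ 4 vertices and tw(G) ≥ 3. Hence tw(G) = 3 exactly.

Treewidth 3.
Bags: B1 = {0, 1, 2, 4}  B2 = {0, 1, 2, 3}
Tree: B1–B2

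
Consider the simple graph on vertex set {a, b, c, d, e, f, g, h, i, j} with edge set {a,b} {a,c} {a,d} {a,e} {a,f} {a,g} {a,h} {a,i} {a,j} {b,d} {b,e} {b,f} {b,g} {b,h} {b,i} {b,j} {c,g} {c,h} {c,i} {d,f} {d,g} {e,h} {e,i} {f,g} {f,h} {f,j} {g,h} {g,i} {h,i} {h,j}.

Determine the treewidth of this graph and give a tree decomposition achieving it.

Treewidth 4.
One such decomposition:
Bags: B1 = {a, b, e, h, i}  B2 = {a, b, g, h, i}  B3 = {a, b, f, g, h}  B4 = {a, b, f, h, j}  B5 = {a, b, d, f, g}  B6 = {a, c, g, h, i}
Tree: B1–B2, B2–B3, B3–B4, B3–B5, B2–B6

Each bag holds 5 vertices, so the decomposition has width 4, which upper-bounds the treewidth. On the other hand G contains the 5-clique {a, b, d, f, g}. A clique must lie in a single bag of any decomposition, so no decomposition can have width below 4. Combining the bounds, tw(G) = 4.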